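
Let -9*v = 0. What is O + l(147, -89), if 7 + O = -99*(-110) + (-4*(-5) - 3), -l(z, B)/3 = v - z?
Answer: 11341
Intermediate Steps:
v = 0 (v = -⅑*0 = 0)
l(z, B) = 3*z (l(z, B) = -3*(0 - z) = -(-3)*z = 3*z)
O = 10900 (O = -7 + (-99*(-110) + (-4*(-5) - 3)) = -7 + (10890 + (20 - 3)) = -7 + (10890 + 17) = -7 + 10907 = 10900)
O + l(147, -89) = 10900 + 3*147 = 10900 + 441 = 11341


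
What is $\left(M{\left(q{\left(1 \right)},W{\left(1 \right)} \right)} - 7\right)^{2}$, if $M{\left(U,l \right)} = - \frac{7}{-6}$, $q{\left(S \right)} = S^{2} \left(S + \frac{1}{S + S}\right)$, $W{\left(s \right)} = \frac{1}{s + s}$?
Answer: $\frac{1225}{36} \approx 34.028$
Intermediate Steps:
$W{\left(s \right)} = \frac{1}{2 s}$
$q{\left(S \right)} = S^{2} \left(S + \frac{1}{2 S}\right)$
$M{\left(U,l \right)} = \frac{7}{6}$ ($M{\left(U,l \right)} = \left(-7\right) \left(- \frac{1}{6}\right) = \frac{7}{6}$)
$\left(M{\left(q{\left(1 \right)},W{\left(1 \right)} \right)} - 7\right)^{2} = \left(\frac{7}{6} - 7\right)^{2} = \left(- \frac{35}{6}\right)^{2} = \frac{1225}{36}$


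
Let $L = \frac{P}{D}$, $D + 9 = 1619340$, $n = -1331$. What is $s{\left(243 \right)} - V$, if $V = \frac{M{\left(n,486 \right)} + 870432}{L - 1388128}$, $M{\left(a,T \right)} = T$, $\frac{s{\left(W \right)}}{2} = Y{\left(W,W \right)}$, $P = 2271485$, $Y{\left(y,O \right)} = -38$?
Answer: $- \frac{169425264231250}{2247836430883} \approx -75.373$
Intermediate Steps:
$D = 1619331$ ($D = -9 + 1619340 = 1619331$)
$s{\left(W \right)} = -76$ ($s{\left(W \right)} = 2 \left(-38\right) = -76$)
$L = \frac{2271485}{1619331} \approx 1.4027$
$V = - \frac{1410304515858}{2247836430883}$ ($V = \frac{486 + 870432}{\frac{2271485}{1619331} - 1388128} = \frac{870918}{- \frac{2247836430883}{1619331}} = 870918 \left(- \frac{1619331}{2247836430883}\right) = - \frac{1410304515858}{2247836430883} \approx -0.62741$)
$s{\left(243 \right)} - V = -76 - - \frac{1410304515858}{2247836430883} = -76 + \frac{1410304515858}{2247836430883} = - \frac{169425264231250}{2247836430883}$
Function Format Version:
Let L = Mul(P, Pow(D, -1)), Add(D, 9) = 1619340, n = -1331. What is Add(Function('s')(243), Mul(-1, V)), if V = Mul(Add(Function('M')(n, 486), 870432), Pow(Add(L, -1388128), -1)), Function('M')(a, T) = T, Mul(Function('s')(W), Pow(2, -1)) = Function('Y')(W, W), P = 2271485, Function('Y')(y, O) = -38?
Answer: Rational(-169425264231250, 2247836430883) ≈ -75.373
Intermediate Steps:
D = 1619331 (D = Add(-9, 1619340) = 1619331)
Function('s')(W) = -76 (Function('s')(W) = Mul(2, -38) = -76)
L = Rational(2271485, 1619331) (L = Mul(2271485, Pow(1619331, -1)) = Mul(2271485, Rational(1, 1619331)) = Rational(2271485, 1619331) ≈ 1.4027)
V = Rational(-1410304515858, 2247836430883) (V = Mul(Add(486, 870432), Pow(Add(Rational(2271485, 1619331), -1388128), -1)) = Mul(870918, Pow(Rational(-2247836430883, 1619331), -1)) = Mul(870918, Rational(-1619331, 2247836430883)) = Rational(-1410304515858, 2247836430883) ≈ -0.62741)
Add(Function('s')(243), Mul(-1, V)) = Add(-76, Mul(-1, Rational(-1410304515858, 2247836430883))) = Add(-76, Rational(1410304515858, 2247836430883)) = Rational(-169425264231250, 2247836430883)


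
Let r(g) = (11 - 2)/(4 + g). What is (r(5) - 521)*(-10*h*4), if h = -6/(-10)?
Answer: 12480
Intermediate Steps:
h = 3/5 (h = -6*(-1/10) = 3/5 ≈ 0.60000)
r(g) = 9/(4 + g)
(r(5) - 521)*(-10*h*4) = (9/(4 + 5) - 521)*(-10*3/5*4) = (9/9 - 521)*(-6*4) = (9*(1/9) - 521)*(-24) = (1 - 521)*(-24) = -520*(-24) = 12480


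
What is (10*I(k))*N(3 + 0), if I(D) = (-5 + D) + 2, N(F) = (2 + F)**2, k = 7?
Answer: 1000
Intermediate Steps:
I(D) = -3 + D
(10*I(k))*N(3 + 0) = (10*(-3 + 7))*(2 + (3 + 0))**2 = (10*4)*(2 + 3)**2 = 40*5**2 = 40*25 = 1000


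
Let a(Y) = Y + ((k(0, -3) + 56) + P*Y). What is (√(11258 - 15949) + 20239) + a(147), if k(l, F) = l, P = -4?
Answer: 19854 + I*√4691 ≈ 19854.0 + 68.491*I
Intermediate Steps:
a(Y) = 56 - 3*Y (a(Y) = Y + ((0 + 56) - 4*Y) = Y + (56 - 4*Y) = 56 - 3*Y)
(√(11258 - 15949) + 20239) + a(147) = (√(11258 - 15949) + 20239) + (56 - 3*147) = (√(-4691) + 20239) + (56 - 441) = (I*√4691 + 20239) - 385 = (20239 + I*√4691) - 385 = 19854 + I*√4691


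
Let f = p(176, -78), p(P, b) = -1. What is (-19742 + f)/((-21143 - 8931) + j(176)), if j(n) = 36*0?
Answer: 19743/30074 ≈ 0.65648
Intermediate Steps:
j(n) = 0
f = -1
(-19742 + f)/((-21143 - 8931) + j(176)) = (-19742 - 1)/((-21143 - 8931) + 0) = -19743/(-30074 + 0) = -19743/(-30074) = -19743*(-1/30074) = 19743/30074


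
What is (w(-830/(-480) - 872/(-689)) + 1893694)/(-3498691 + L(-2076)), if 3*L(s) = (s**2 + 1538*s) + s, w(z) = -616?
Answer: -1893078/3127087 ≈ -0.60538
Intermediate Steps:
L(s) = 513*s + s**2/3 (L(s) = ((s**2 + 1538*s) + s)/3 = (s**2 + 1539*s)/3 = 513*s + s**2/3)
(w(-830/(-480) - 872/(-689)) + 1893694)/(-3498691 + L(-2076)) = (-616 + 1893694)/(-3498691 + (1/3)*(-2076)*(1539 - 2076)) = 1893078/(-3498691 + (1/3)*(-2076)*(-537)) = 1893078/(-3498691 + 371604) = 1893078/(-3127087) = 1893078*(-1/3127087) = -1893078/3127087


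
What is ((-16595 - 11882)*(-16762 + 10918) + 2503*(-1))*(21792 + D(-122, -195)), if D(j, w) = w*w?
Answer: 9954570773445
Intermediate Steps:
D(j, w) = w²
((-16595 - 11882)*(-16762 + 10918) + 2503*(-1))*(21792 + D(-122, -195)) = ((-16595 - 11882)*(-16762 + 10918) + 2503*(-1))*(21792 + (-195)²) = (-28477*(-5844) - 2503)*(21792 + 38025) = (166419588 - 2503)*59817 = 166417085*59817 = 9954570773445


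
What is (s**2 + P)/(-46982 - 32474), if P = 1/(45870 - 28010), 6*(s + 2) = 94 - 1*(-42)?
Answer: -68653849/12771757440 ≈ -0.0053754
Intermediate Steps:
s = 62/3 (s = -2 + (94 - 1*(-42))/6 = -2 + (94 + 42)/6 = -2 + (1/6)*136 = -2 + 68/3 = 62/3 ≈ 20.667)
P = 1/17860 ≈ 5.5991e-5
(s**2 + P)/(-46982 - 32474) = ((62/3)**2 + 1/17860)/(-46982 - 32474) = (3844/9 + 1/17860)/(-79456) = (68653849/160740)*(-1/79456) = -68653849/12771757440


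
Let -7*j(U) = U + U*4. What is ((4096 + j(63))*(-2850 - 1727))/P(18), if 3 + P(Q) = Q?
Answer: -18541427/15 ≈ -1.2361e+6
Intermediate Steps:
P(Q) = -3 + Q
j(U) = -5*U/7 (j(U) = -(U + U*4)/7 = -(U + 4*U)/7 = -5*U/7)
((4096 + j(63))*(-2850 - 1727))/P(18) = ((4096 - 5/7*63)*(-2850 - 1727))/(-3 + 18) = ((4096 - 45)*(-4577))/15 = (4051*(-4577))*(1/15) = -18541427*1/15 = -18541427/15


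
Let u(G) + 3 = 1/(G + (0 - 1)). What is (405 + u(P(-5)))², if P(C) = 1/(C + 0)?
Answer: 5793649/36 ≈ 1.6093e+5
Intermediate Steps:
P(C) = 1/C
u(G) = -3 + 1/(-1 + G) (u(G) = -3 + 1/(G + (0 - 1)) = -3 + 1/(G - 1) = -3 + 1/(-1 + G))
(405 + u(P(-5)))² = (405 + (4 - 3/(-5))/(-1 + 1/(-5)))² = (405 + (4 - 3*(-⅕))/(-1 - ⅕))² = (405 + (4 + ⅗)/(-6/5))² = (405 - ⅚*23/5)² = (405 - 23/6)² = (2407/6)² = 5793649/36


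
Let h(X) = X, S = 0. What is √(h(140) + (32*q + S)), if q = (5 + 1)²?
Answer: 2*√323 ≈ 35.944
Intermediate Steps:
q = 36 (q = 6² = 36)
√(h(140) + (32*q + S)) = √(140 + (32*36 + 0)) = √(140 + (1152 + 0)) = √(140 + 1152) = √1292 = 2*√323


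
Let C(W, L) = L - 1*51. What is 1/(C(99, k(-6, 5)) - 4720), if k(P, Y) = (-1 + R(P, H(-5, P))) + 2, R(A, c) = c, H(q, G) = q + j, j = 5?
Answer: -1/4770 ≈ -0.00020964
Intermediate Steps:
H(q, G) = 5 + q (H(q, G) = q + 5 = 5 + q)
k(P, Y) = 1 (k(P, Y) = (-1 + (5 - 5)) + 2 = (-1 + 0) + 2 = -1 + 2 = 1)
C(W, L) = -51 + L (C(W, L) = L - 51 = -51 + L)
1/(C(99, k(-6, 5)) - 4720) = 1/((-51 + 1) - 4720) = 1/(-50 - 4720) = 1/(-4770) = -1/4770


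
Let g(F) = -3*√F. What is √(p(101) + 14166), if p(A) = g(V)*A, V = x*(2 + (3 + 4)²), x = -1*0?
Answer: 3*√1574 ≈ 119.02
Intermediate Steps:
x = 0
V = 0 (V = 0*(2 + (3 + 4)²) = 0*(2 + 7²) = 0*(2 + 49) = 0*51 = 0)
p(A) = 0 (p(A) = (-3*√0)*A = (-3*0)*A = 0*A = 0)
√(p(101) + 14166) = √(0 + 14166) = √14166 = 3*√1574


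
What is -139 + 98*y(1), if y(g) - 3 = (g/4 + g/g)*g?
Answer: 555/2 ≈ 277.50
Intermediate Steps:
y(g) = 3 + g*(1 + g/4) (y(g) = 3 + (g/4 + g/g)*g = 3 + (g*(¼) + 1)*g = 3 + (g/4 + 1)*g = 3 + (1 + g/4)*g = 3 + g*(1 + g/4))
-139 + 98*y(1) = -139 + 98*(3 + 1 + (¼)*1²) = -139 + 98*(3 + 1 + (¼)*1) = -139 + 98*(3 + 1 + ¼) = -139 + 98*(17/4) = -139 + 833/2 = 555/2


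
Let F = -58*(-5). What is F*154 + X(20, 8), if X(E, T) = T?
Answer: 44668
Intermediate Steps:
F = 290
F*154 + X(20, 8) = 290*154 + 8 = 44660 + 8 = 44668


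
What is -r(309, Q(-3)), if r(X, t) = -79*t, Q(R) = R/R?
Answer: 79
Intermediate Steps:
Q(R) = 1
-r(309, Q(-3)) = -(-79) = -1*(-79) = 79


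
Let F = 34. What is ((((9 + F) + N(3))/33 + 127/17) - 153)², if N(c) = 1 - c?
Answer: 6552093025/314721 ≈ 20819.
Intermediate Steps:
((((9 + F) + N(3))/33 + 127/17) - 153)² = ((((9 + 34) + (1 - 1*3))/33 + 127/17) - 153)² = (((43 + (1 - 3))*(1/33) + 127*(1/17)) - 153)² = (((43 - 2)*(1/33) + 127/17) - 153)² = ((41*(1/33) + 127/17) - 153)² = ((41/33 + 127/17) - 153)² = (4888/561 - 153)² = (-80945/561)² = 6552093025/314721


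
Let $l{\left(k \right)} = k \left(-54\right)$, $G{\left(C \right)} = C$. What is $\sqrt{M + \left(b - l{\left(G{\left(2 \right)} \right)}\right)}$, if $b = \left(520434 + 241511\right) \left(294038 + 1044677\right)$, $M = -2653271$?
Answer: $2 \sqrt{255006136878} \approx 1.01 \cdot 10^{6}$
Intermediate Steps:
$l{\left(k \right)} = - 54 k$
$b = 1020027200675$ ($b = 761945 \cdot 1338715 = 1020027200675$)
$\sqrt{M + \left(b - l{\left(G{\left(2 \right)} \right)}\right)} = \sqrt{-2653271 + \left(1020027200675 - \left(-54\right) 2\right)} = \sqrt{-2653271 + \left(1020027200675 - -108\right)} = \sqrt{-2653271 + \left(1020027200675 + 108\right)} = \sqrt{-2653271 + 1020027200783} = \sqrt{1020024547512} = 2 \sqrt{255006136878}$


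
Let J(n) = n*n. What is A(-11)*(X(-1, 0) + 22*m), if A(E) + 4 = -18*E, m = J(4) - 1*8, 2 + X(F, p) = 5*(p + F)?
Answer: 32786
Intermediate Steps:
J(n) = n²
X(F, p) = -2 + 5*F + 5*p (X(F, p) = -2 + 5*(p + F) = -2 + 5*(F + p) = -2 + (5*F + 5*p) = -2 + 5*F + 5*p)
m = 8 (m = 4² - 1*8 = 16 - 8 = 8)
A(E) = -4 - 18*E
A(-11)*(X(-1, 0) + 22*m) = (-4 - 18*(-11))*((-2 + 5*(-1) + 5*0) + 22*8) = (-4 + 198)*((-2 - 5 + 0) + 176) = 194*(-7 + 176) = 194*169 = 32786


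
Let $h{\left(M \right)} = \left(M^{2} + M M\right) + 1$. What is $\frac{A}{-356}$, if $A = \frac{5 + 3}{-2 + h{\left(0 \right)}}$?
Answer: $\frac{2}{89} \approx 0.022472$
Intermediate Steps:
$h{\left(M \right)} = 1 + 2 M^{2}$ ($h{\left(M \right)} = \left(M^{2} + M^{2}\right) + 1 = 2 M^{2} + 1 = 1 + 2 M^{2}$)
$A = -8$ ($A = \frac{5 + 3}{-2 + \left(1 + 2 \cdot 0^{2}\right)} = \frac{8}{-2 + \left(1 + 2 \cdot 0\right)} = \frac{8}{-2 + \left(1 + 0\right)} = \frac{8}{-2 + 1} = \frac{8}{-1} = 8 \left(-1\right) = -8$)
$\frac{A}{-356} = \frac{1}{-356} \left(-8\right) = \left(- \frac{1}{356}\right) \left(-8\right) = \frac{2}{89}$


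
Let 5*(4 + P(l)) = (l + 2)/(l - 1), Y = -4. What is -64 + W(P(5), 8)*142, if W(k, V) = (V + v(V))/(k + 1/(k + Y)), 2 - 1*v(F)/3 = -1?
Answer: -8127256/11569 ≈ -702.50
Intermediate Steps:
P(l) = -4 + (2 + l)/(5*(-1 + l)) (P(l) = -4 + ((l + 2)/(l - 1))/5 = -4 + ((2 + l)/(-1 + l))/5 = -4 + (2 + l)/(5*(-1 + l)))
v(F) = 9 (v(F) = 6 - 3*(-1) = 6 + 3 = 9)
W(k, V) = (9 + V)/(k + 1/(-4 + k)) (W(k, V) = (V + 9)/(k + 1/(k - 4)) = (9 + V)/(k + 1/(-4 + k)))
-64 + W(P(5), 8)*142 = -64 + ((-36 - 4*8 + 9*((22 - 19*5)/(5*(-1 + 5))) + 8*((22 - 19*5)/(5*(-1 + 5))))/(1 + ((22 - 19*5)/(5*(-1 + 5)))**2 - 4*(22 - 19*5)/(5*(-1 + 5))))*142 = -64 + ((-36 - 32 + 9*((1/5)*(22 - 95)/4) + 8*((1/5)*(22 - 95)/4))/(1 + ((1/5)*(22 - 95)/4)**2 - 4*(22 - 95)/(5*4)))*142 = -64 + ((-36 - 32 + 9*((1/5)*(1/4)*(-73)) + 8*((1/5)*(1/4)*(-73)))/(1 + ((1/5)*(1/4)*(-73))**2 - 4*(-73)/(5*4)))*142 = -64 + ((-36 - 32 + 9*(-73/20) + 8*(-73/20))/(1 + (-73/20)**2 - 4*(-73/20)))*142 = -64 + ((-36 - 32 - 657/20 - 146/5)/(1 + 5329/400 + 73/5))*142 = -64 + (-2601/20/(11569/400))*142 = -64 + ((400/11569)*(-2601/20))*142 = -64 - 52020/11569*142 = -64 - 7386840/11569 = -8127256/11569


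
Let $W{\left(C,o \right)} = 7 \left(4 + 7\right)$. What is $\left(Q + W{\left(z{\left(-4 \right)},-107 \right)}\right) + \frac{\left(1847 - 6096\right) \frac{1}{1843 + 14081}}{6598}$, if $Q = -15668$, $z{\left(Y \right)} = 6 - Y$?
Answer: $- \frac{1638092616481}{105066552} \approx -15591.0$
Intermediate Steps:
$W{\left(C,o \right)} = 77$ ($W{\left(C,o \right)} = 7 \cdot 11 = 77$)
$\left(Q + W{\left(z{\left(-4 \right)},-107 \right)}\right) + \frac{\left(1847 - 6096\right) \frac{1}{1843 + 14081}}{6598} = \left(-15668 + 77\right) + \frac{\left(1847 - 6096\right) \frac{1}{1843 + 14081}}{6598} = -15591 + - \frac{4249}{15924} \cdot \frac{1}{6598} = -15591 + \left(-4249\right) \frac{1}{15924} \cdot \frac{1}{6598} = -15591 - \frac{4249}{105066552} = - \frac{1638092616481}{105066552}$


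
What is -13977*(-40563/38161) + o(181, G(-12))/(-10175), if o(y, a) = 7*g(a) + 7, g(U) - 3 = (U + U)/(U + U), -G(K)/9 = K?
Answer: 1153741051658/77657635 ≈ 14857.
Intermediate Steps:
G(K) = -9*K
g(U) = 4 (g(U) = 3 + (U + U)/(U + U) = 3 + (2*U)/((2*U)) = 3 + (2*U)*(1/(2*U)) = 3 + 1 = 4)
o(y, a) = 35 (o(y, a) = 7*4 + 7 = 28 + 7 = 35)
-13977*(-40563/38161) + o(181, G(-12))/(-10175) = -13977*(-40563/38161) + 35/(-10175) = -13977*(-40563*1/38161) + 35*(-1/10175) = -13977/(1/(-40563/38161)) - 7/2035 = -13977/(-38161/40563) - 7/2035 = -13977*(-40563/38161) - 7/2035 = 566949051/38161 - 7/2035 = 1153741051658/77657635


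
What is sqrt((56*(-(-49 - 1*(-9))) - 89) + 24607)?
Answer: sqrt(26758) ≈ 163.58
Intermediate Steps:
sqrt((56*(-(-49 - 1*(-9))) - 89) + 24607) = sqrt((56*(-(-49 + 9)) - 89) + 24607) = sqrt((56*(-1*(-40)) - 89) + 24607) = sqrt((56*40 - 89) + 24607) = sqrt((2240 - 89) + 24607) = sqrt(2151 + 24607) = sqrt(26758)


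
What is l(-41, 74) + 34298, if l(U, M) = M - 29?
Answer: 34343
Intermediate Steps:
l(U, M) = -29 + M
l(-41, 74) + 34298 = (-29 + 74) + 34298 = 45 + 34298 = 34343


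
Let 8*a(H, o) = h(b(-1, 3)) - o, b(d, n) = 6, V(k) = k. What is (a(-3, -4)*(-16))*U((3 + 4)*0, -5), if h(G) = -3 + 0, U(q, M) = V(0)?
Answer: 0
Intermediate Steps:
U(q, M) = 0
h(G) = -3
a(H, o) = -3/8 - o/8 (a(H, o) = (-3 - o)/8 = -3/8 - o/8)
(a(-3, -4)*(-16))*U((3 + 4)*0, -5) = ((-3/8 - 1/8*(-4))*(-16))*0 = ((-3/8 + 1/2)*(-16))*0 = ((1/8)*(-16))*0 = -2*0 = 0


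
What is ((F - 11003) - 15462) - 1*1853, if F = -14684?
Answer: -43002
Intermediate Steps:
((F - 11003) - 15462) - 1*1853 = ((-14684 - 11003) - 15462) - 1*1853 = (-25687 - 15462) - 1853 = -41149 - 1853 = -43002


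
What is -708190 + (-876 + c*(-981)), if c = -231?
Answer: -482455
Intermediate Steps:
-708190 + (-876 + c*(-981)) = -708190 + (-876 - 231*(-981)) = -708190 + (-876 + 226611) = -708190 + 225735 = -482455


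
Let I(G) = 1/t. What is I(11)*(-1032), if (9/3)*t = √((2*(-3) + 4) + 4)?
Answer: -1548*√2 ≈ -2189.2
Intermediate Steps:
t = √2/3 (t = √((2*(-3) + 4) + 4)/3 = √((-6 + 4) + 4)/3 = √(-2 + 4)/3 = √2/3 ≈ 0.47140)
I(G) = 3*√2/2 (I(G) = 1/(√2/3) = 3*√2/2)
I(11)*(-1032) = (3*√2/2)*(-1032) = -1548*√2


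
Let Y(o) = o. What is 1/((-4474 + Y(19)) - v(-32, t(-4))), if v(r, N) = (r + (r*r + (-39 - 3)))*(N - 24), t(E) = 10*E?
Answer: 1/56345 ≈ 1.7748e-5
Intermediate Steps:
v(r, N) = (-24 + N)*(-42 + r + r²) (v(r, N) = (r + (r² - 42))*(-24 + N) = (r + (-42 + r²))*(-24 + N) = (-42 + r + r²)*(-24 + N) = (-24 + N)*(-42 + r + r²))
1/((-4474 + Y(19)) - v(-32, t(-4))) = 1/((-4474 + 19) - (1008 - 420*(-4) - 24*(-32) - 24*(-32)² + (10*(-4))*(-32) + (10*(-4))*(-32)²)) = 1/(-4455 - (1008 - 42*(-40) + 768 - 24*1024 - 40*(-32) - 40*1024)) = 1/(-4455 - (1008 + 1680 + 768 - 24576 + 1280 - 40960)) = 1/(-4455 - 1*(-60800)) = 1/(-4455 + 60800) = 1/56345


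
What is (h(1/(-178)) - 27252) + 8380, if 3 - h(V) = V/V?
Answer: -18870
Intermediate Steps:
h(V) = 2 (h(V) = 3 - V/V = 3 - 1*1 = 3 - 1 = 2)
(h(1/(-178)) - 27252) + 8380 = (2 - 27252) + 8380 = -27250 + 8380 = -18870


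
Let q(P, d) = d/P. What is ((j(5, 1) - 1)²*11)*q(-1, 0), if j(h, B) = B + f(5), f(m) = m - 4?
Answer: 0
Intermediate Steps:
f(m) = -4 + m
j(h, B) = 1 + B (j(h, B) = B + (-4 + 5) = B + 1 = 1 + B)
((j(5, 1) - 1)²*11)*q(-1, 0) = (((1 + 1) - 1)²*11)*(0/(-1)) = ((2 - 1)²*11)*(0*(-1)) = (1²*11)*0 = (1*11)*0 = 11*0 = 0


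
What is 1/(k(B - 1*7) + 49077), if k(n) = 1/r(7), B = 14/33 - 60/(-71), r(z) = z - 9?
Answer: 2/98153 ≈ 2.0376e-5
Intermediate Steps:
r(z) = -9 + z
B = 2974/2343 (B = 14*(1/33) - 60*(-1/71) = 14/33 + 60/71 = 2974/2343 ≈ 1.2693)
k(n) = -½ (k(n) = 1/(-9 + 7) = 1/(-2) = -½)
1/(k(B - 1*7) + 49077) = 1/(-½ + 49077) = 1/(98153/2) = 2/98153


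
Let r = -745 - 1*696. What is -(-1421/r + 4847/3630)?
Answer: -1103887/475530 ≈ -2.3214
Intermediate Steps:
r = -1441 (r = -745 - 696 = -1441)
-(-1421/r + 4847/3630) = -(-1421/(-1441) + 4847/3630) = -(-1421*(-1/1441) + 4847*(1/3630)) = -(1421/1441 + 4847/3630) = -1*1103887/475530 = -1103887/475530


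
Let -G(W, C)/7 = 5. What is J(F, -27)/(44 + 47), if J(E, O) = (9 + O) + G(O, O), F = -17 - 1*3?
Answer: -53/91 ≈ -0.58242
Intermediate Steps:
G(W, C) = -35 (G(W, C) = -7*5 = -35)
F = -20 (F = -17 - 3 = -20)
J(E, O) = -26 + O (J(E, O) = (9 + O) - 35 = -26 + O)
J(F, -27)/(44 + 47) = (-26 - 27)/(44 + 47) = -53/91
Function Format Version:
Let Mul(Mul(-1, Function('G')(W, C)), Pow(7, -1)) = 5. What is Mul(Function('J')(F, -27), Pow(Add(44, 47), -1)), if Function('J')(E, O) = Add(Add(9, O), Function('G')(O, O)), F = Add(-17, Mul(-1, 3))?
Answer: Rational(-53, 91) ≈ -0.58242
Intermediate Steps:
Function('G')(W, C) = -35 (Function('G')(W, C) = Mul(-7, 5) = -35)
F = -20 (F = Add(-17, -3) = -20)
Function('J')(E, O) = Add(-26, O) (Function('J')(E, O) = Add(Add(9, O), -35) = Add(-26, O))
Mul(Function('J')(F, -27), Pow(Add(44, 47), -1)) = Mul(Add(-26, -27), Pow(Add(44, 47), -1)) = Mul(-53, Pow(91, -1)) = Mul(-53, Rational(1, 91)) = Rational(-53, 91)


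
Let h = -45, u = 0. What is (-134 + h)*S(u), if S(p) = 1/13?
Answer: -179/13 ≈ -13.769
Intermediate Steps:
S(p) = 1/13
(-134 + h)*S(u) = (-134 - 45)*(1/13) = -179*1/13 = -179/13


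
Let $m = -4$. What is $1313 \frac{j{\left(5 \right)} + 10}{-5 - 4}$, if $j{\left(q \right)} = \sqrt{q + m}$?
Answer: $- \frac{14443}{9} \approx -1604.8$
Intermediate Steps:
$j{\left(q \right)} = \sqrt{-4 + q}$ ($j{\left(q \right)} = \sqrt{q - 4} = \sqrt{-4 + q}$)
$1313 \frac{j{\left(5 \right)} + 10}{-5 - 4} = 1313 \frac{\sqrt{-4 + 5} + 10}{-5 - 4} = 1313 \frac{\sqrt{1} + 10}{-9} = 1313 \left(1 + 10\right) \left(- \frac{1}{9}\right) = 1313 \cdot 11 \left(- \frac{1}{9}\right) = 1313 \left(- \frac{11}{9}\right) = - \frac{14443}{9}$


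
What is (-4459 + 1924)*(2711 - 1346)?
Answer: -3460275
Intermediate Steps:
(-4459 + 1924)*(2711 - 1346) = -2535*1365 = -3460275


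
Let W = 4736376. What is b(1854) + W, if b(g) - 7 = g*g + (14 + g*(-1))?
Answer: 8171859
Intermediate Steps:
b(g) = 21 + g**2 - g (b(g) = 7 + (g*g + (14 + g*(-1))) = 7 + (g**2 + (14 - g)) = 7 + (14 + g**2 - g) = 21 + g**2 - g)
b(1854) + W = (21 + 1854**2 - 1*1854) + 4736376 = (21 + 3437316 - 1854) + 4736376 = 3435483 + 4736376 = 8171859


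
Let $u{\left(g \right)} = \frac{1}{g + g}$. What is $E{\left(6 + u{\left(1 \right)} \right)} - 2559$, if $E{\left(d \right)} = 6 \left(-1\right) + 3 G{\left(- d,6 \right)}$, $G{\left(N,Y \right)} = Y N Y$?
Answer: $-3267$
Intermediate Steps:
$u{\left(g \right)} = \frac{1}{2 g}$
$G{\left(N,Y \right)} = N Y^{2}$ ($G{\left(N,Y \right)} = N Y Y = N Y^{2}$)
$E{\left(d \right)} = -6 - 108 d$ ($E{\left(d \right)} = 6 \left(-1\right) + 3 - d 6^{2} = -6 + 3 - d 36 = -6 + 3 \left(- 36 d\right) = -6 - 108 d$)
$E{\left(6 + u{\left(1 \right)} \right)} - 2559 = \left(-6 - 108 \left(6 + \frac{1}{2 \cdot 1}\right)\right) - 2559 = \left(-6 - 108 \left(6 + \frac{1}{2} \cdot 1\right)\right) - 2559 = \left(-6 - 108 \left(6 + \frac{1}{2}\right)\right) - 2559 = \left(-6 - 702\right) - 2559 = -708 - 2559 = -3267$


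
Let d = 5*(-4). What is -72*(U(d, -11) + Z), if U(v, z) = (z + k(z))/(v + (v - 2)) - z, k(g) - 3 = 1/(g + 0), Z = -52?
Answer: 226236/77 ≈ 2938.1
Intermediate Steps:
d = -20
k(g) = 3 + 1/g (k(g) = 3 + 1/(g + 0) = 3 + 1/g)
U(v, z) = -z + (3 + z + 1/z)/(-2 + 2*v) (U(v, z) = (z + (3 + 1/z))/(v + (v - 2)) - z = (3 + z + 1/z)/(v + (-2 + v)) - z = (3 + z + 1/z)/(-2 + 2*v) - z = -z + (3 + z + 1/z)/(-2 + 2*v))
-72*(U(d, -11) + Z) = -72*((1/2)*(1 + 3*(-11) + (-11)**2*(3 - 2*(-20)))/(-11*(-1 - 20)) - 52) = -72*((1/2)*(-1/11)*(1 - 33 + 121*(3 + 40))/(-21) - 52) = -72*((1/2)*(-1/11)*(-1/21)*(1 - 33 + 121*43) - 52) = -72*((1/2)*(-1/11)*(-1/21)*(1 - 33 + 5203) - 52) = -72*((1/2)*(-1/11)*(-1/21)*5171 - 52) = -72*(5171/462 - 52) = -72*(-18853/462) = 226236/77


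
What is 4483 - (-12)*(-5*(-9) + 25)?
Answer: 5323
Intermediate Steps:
4483 - (-12)*(-5*(-9) + 25) = 4483 - (-12)*(45 + 25) = 4483 - (-12)*70 = 4483 - 1*(-840) = 4483 + 840 = 5323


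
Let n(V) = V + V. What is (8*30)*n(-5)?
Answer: -2400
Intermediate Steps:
n(V) = 2*V
(8*30)*n(-5) = (8*30)*(2*(-5)) = 240*(-10) = -2400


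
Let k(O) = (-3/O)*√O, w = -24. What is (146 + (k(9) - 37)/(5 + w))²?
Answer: 21904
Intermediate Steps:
k(O) = -3/√O
(146 + (k(9) - 37)/(5 + w))² = (146 + (-3/√9 - 37)/(5 - 24))² = (146 + (-3*⅓ - 37)/(-19))² = (146 + (-1 - 37)*(-1/19))² = (146 - 38*(-1/19))² = (146 + 2)² = 148² = 21904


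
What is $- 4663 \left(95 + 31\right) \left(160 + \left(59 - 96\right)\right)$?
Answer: $-72267174$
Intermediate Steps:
$- 4663 \left(95 + 31\right) \left(160 + \left(59 - 96\right)\right) = - 4663 \cdot 126 \left(160 + \left(59 - 96\right)\right) = - 4663 \cdot 126 \left(160 - 37\right) = - 4663 \cdot 126 \cdot 123 = \left(-4663\right) 15498 = -72267174$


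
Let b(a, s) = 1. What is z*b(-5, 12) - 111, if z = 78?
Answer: -33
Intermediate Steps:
z*b(-5, 12) - 111 = 78*1 - 111 = 78 - 111 = -33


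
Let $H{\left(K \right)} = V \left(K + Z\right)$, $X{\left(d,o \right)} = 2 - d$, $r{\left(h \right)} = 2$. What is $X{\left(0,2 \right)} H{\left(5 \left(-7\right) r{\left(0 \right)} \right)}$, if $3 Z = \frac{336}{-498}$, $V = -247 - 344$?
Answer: $\frac{6889484}{83} \approx 83006.0$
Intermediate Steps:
$V = -591$
$Z = - \frac{56}{249}$ ($Z = \frac{336 \frac{1}{-498}}{3} = \frac{336 \left(- \frac{1}{498}\right)}{3} = \frac{1}{3} \left(- \frac{56}{83}\right) = - \frac{56}{249} \approx -0.2249$)
$H{\left(K \right)} = \frac{11032}{83} - 591 K$ ($H{\left(K \right)} = - 591 \left(K - \frac{56}{249}\right) = - 591 \left(- \frac{56}{249} + K\right) = \frac{11032}{83} - 591 K$)
$X{\left(0,2 \right)} H{\left(5 \left(-7\right) r{\left(0 \right)} \right)} = \left(2 - 0\right) \left(\frac{11032}{83} - 591 \cdot 5 \left(-7\right) 2\right) = \left(2 + 0\right) \left(\frac{11032}{83} - 591 \left(\left(-35\right) 2\right)\right) = 2 \left(\frac{11032}{83} - -41370\right) = 2 \left(\frac{11032}{83} + 41370\right) = 2 \cdot \frac{3444742}{83} = \frac{6889484}{83}$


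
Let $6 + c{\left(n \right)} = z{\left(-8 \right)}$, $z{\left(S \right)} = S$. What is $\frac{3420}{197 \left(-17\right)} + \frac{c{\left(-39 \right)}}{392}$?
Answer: $- \frac{99109}{93772} \approx -1.0569$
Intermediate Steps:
$c{\left(n \right)} = -14$ ($c{\left(n \right)} = -6 - 8 = -14$)
$\frac{3420}{197 \left(-17\right)} + \frac{c{\left(-39 \right)}}{392} = \frac{3420}{197 \left(-17\right)} - \frac{14}{392} = \frac{3420}{-3349} - \frac{1}{28} = 3420 \left(- \frac{1}{3349}\right) - \frac{1}{28} = - \frac{3420}{3349} - \frac{1}{28} = - \frac{99109}{93772}$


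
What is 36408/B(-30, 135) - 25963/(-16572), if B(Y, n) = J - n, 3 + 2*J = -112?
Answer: -1196710997/6380220 ≈ -187.57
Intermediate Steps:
J = -115/2 (J = -3/2 + (½)*(-112) = -3/2 - 56 = -115/2 ≈ -57.500)
B(Y, n) = -115/2 - n
36408/B(-30, 135) - 25963/(-16572) = 36408/(-115/2 - 1*135) - 25963/(-16572) = 36408/(-115/2 - 135) - 25963*(-1/16572) = 36408/(-385/2) + 25963/16572 = 36408*(-2/385) + 25963/16572 = -72816/385 + 25963/16572 = -1196710997/6380220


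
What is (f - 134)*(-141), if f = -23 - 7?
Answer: 23124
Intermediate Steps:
f = -30
(f - 134)*(-141) = (-30 - 134)*(-141) = -164*(-141) = 23124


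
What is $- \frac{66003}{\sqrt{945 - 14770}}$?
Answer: $\frac{9429 i \sqrt{553}}{395} \approx 561.35 i$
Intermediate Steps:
$- \frac{66003}{\sqrt{945 - 14770}} = - \frac{66003}{\sqrt{-13825}} = - \frac{66003}{5 i \sqrt{553}} = - 66003 \left(- \frac{i \sqrt{553}}{2765}\right) = \frac{9429 i \sqrt{553}}{395}$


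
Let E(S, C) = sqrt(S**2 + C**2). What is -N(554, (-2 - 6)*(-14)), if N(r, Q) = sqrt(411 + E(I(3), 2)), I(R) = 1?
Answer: -sqrt(411 + sqrt(5)) ≈ -20.328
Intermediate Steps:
E(S, C) = sqrt(C**2 + S**2)
N(r, Q) = sqrt(411 + sqrt(5)) (N(r, Q) = sqrt(411 + sqrt(2**2 + 1**2)) = sqrt(411 + sqrt(4 + 1)) = sqrt(411 + sqrt(5)))
-N(554, (-2 - 6)*(-14)) = -sqrt(411 + sqrt(5))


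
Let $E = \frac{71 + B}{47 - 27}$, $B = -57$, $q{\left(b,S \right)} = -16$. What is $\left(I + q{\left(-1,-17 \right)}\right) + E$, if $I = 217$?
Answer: $\frac{2017}{10} \approx 201.7$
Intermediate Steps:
$E = \frac{7}{10}$ ($E = \frac{71 - 57}{47 - 27} = \frac{14}{20} = 14 \cdot \frac{1}{20} = \frac{7}{10} \approx 0.7$)
$\left(I + q{\left(-1,-17 \right)}\right) + E = \left(217 - 16\right) + \frac{7}{10} = 201 + \frac{7}{10} = \frac{2017}{10}$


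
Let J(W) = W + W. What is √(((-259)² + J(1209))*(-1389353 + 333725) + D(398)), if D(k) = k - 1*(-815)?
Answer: I*√73365089159 ≈ 2.7086e+5*I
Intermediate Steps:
D(k) = 815 + k (D(k) = k + 815 = 815 + k)
J(W) = 2*W
√(((-259)² + J(1209))*(-1389353 + 333725) + D(398)) = √(((-259)² + 2*1209)*(-1389353 + 333725) + (815 + 398)) = √((67081 + 2418)*(-1055628) + 1213) = √(69499*(-1055628) + 1213) = √(-73365090372 + 1213) = √(-73365089159) = I*√73365089159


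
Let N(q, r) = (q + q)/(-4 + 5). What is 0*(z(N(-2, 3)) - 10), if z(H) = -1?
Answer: 0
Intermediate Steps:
N(q, r) = 2*q (N(q, r) = (2*q)/1 = (2*q)*1 = 2*q)
0*(z(N(-2, 3)) - 10) = 0*(-1 - 10) = 0*(-11) = 0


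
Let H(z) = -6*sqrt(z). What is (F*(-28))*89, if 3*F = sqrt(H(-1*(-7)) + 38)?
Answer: -2492*sqrt(38 - 6*sqrt(7))/3 ≈ -3907.3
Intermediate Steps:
F = sqrt(38 - 6*sqrt(7))/3 (F = sqrt(-6*sqrt(7) + 38)/3 = sqrt(38 - 6*sqrt(7))/3 ≈ 1.5679)
(F*(-28))*89 = ((sqrt(38 - 6*sqrt(7))/3)*(-28))*89 = -28*sqrt(38 - 6*sqrt(7))/3*89 = -2492*sqrt(38 - 6*sqrt(7))/3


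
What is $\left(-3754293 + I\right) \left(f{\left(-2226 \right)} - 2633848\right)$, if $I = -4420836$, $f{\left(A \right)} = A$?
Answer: $21550245003546$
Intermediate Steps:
$\left(-3754293 + I\right) \left(f{\left(-2226 \right)} - 2633848\right) = \left(-3754293 - 4420836\right) \left(-2226 - 2633848\right) = \left(-8175129\right) \left(-2636074\right) = 21550245003546$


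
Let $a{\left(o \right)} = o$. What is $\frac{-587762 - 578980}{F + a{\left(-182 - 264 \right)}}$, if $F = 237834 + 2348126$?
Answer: $- \frac{194457}{430919} \approx -0.45126$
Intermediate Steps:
$F = 2585960$
$\frac{-587762 - 578980}{F + a{\left(-182 - 264 \right)}} = \frac{-587762 - 578980}{2585960 - 446} = - \frac{1166742}{2585960 - 446} = - \frac{1166742}{2585514} = \left(-1166742\right) \frac{1}{2585514} = - \frac{194457}{430919}$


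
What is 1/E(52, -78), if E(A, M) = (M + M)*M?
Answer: 1/12168 ≈ 8.2183e-5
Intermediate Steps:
E(A, M) = 2*M² (E(A, M) = (2*M)*M = 2*M²)
1/E(52, -78) = 1/(2*(-78)²) = 1/(2*6084) = 1/12168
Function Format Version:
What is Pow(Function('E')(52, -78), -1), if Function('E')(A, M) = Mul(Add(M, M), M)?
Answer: Rational(1, 12168) ≈ 8.2183e-5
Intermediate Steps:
Function('E')(A, M) = Mul(2, Pow(M, 2)) (Function('E')(A, M) = Mul(Mul(2, M), M) = Mul(2, Pow(M, 2)))
Pow(Function('E')(52, -78), -1) = Pow(Mul(2, Pow(-78, 2)), -1) = Pow(Mul(2, 6084), -1) = Pow(12168, -1) = Rational(1, 12168)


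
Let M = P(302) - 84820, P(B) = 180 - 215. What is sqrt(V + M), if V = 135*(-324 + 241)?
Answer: 2*I*sqrt(24015) ≈ 309.94*I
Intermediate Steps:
P(B) = -35
V = -11205 (V = 135*(-83) = -11205)
M = -84855 (M = -35 - 84820 = -84855)
sqrt(V + M) = sqrt(-11205 - 84855) = sqrt(-96060) = 2*I*sqrt(24015)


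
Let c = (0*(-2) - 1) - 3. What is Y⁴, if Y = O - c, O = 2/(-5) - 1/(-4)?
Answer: 35153041/160000 ≈ 219.71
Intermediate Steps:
O = -3/20 (O = 2*(-⅕) - 1*(-¼) = -⅖ + ¼ = -3/20 ≈ -0.15000)
c = -4 (c = (0 - 1) - 3 = -1 - 3 = -4)
Y = 77/20 (Y = -3/20 - 1*(-4) = -3/20 + 4 = 77/20 ≈ 3.8500)
Y⁴ = (77/20)⁴ = 35153041/160000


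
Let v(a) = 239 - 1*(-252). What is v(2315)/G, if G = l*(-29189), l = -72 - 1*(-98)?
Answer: -491/758914 ≈ -0.00064698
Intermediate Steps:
v(a) = 491 (v(a) = 239 + 252 = 491)
l = 26 (l = -72 + 98 = 26)
G = -758914 (G = 26*(-29189) = -758914)
v(2315)/G = 491/(-758914) = 491*(-1/758914) = -491/758914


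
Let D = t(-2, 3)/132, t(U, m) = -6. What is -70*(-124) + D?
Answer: 190959/22 ≈ 8680.0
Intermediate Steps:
D = -1/22 (D = -6/132 = -6*1/132 = -1/22 ≈ -0.045455)
-70*(-124) + D = -70*(-124) - 1/22 = 8680 - 1/22 = 190959/22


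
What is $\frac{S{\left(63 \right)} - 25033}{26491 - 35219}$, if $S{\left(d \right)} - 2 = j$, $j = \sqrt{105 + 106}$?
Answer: $\frac{25031}{8728} - \frac{\sqrt{211}}{8728} \approx 2.8662$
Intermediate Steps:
$j = \sqrt{211} \approx 14.526$
$S{\left(d \right)} = 2 + \sqrt{211}$
$\frac{S{\left(63 \right)} - 25033}{26491 - 35219} = \frac{\left(2 + \sqrt{211}\right) - 25033}{26491 - 35219} = \frac{-25031 + \sqrt{211}}{-8728} = \left(-25031 + \sqrt{211}\right) \left(- \frac{1}{8728}\right) = \frac{25031}{8728} - \frac{\sqrt{211}}{8728}$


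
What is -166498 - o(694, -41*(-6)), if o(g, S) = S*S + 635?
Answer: -227649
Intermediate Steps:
o(g, S) = 635 + S² (o(g, S) = S² + 635 = 635 + S²)
-166498 - o(694, -41*(-6)) = -166498 - (635 + (-41*(-6))²) = -166498 - (635 + 246²) = -166498 - (635 + 60516) = -166498 - 1*61151 = -166498 - 61151 = -227649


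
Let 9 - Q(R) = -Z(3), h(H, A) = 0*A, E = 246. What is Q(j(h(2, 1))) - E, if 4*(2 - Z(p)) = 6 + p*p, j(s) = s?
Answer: -955/4 ≈ -238.75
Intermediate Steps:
h(H, A) = 0
Z(p) = 1/2 - p**2/4 (Z(p) = 2 - (6 + p*p)/4 = 2 - (6 + p**2)/4 = 2 + (-3/2 - p**2/4) = 1/2 - p**2/4)
Q(R) = 29/4 (Q(R) = 9 - (-1)*(1/2 - 1/4*3**2) = 9 - (-1)*(1/2 - 1/4*9) = 9 - (-1)*(1/2 - 9/4) = 9 - (-1)*(-7)/4 = 9 - 1*7/4 = 9 - 7/4 = 29/4)
Q(j(h(2, 1))) - E = 29/4 - 1*246 = 29/4 - 246 = -955/4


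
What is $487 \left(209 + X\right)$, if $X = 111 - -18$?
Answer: $164606$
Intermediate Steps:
$X = 129$ ($X = 111 + 18 = 129$)
$487 \left(209 + X\right) = 487 \left(209 + 129\right) = 487 \cdot 338 = 164606$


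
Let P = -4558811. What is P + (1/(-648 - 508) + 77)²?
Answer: -6084180298375/1336336 ≈ -4.5529e+6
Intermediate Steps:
P + (1/(-648 - 508) + 77)² = -4558811 + (1/(-648 - 508) + 77)² = -4558811 + (1/(-1156) + 77)² = -4558811 + (-1/1156 + 77)² = -4558811 + (89011/1156)² = -4558811 + 7922958121/1336336 = -6084180298375/1336336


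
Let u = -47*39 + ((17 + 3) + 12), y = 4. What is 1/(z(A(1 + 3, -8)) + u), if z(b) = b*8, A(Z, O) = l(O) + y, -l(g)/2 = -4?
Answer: -1/1705 ≈ -0.00058651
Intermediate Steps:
l(g) = 8 (l(g) = -2*(-4) = 8)
A(Z, O) = 12 (A(Z, O) = 8 + 4 = 12)
z(b) = 8*b
u = -1801 (u = -1833 + (20 + 12) = -1833 + 32 = -1801)
1/(z(A(1 + 3, -8)) + u) = 1/(8*12 - 1801) = 1/(96 - 1801) = 1/(-1705) = -1/1705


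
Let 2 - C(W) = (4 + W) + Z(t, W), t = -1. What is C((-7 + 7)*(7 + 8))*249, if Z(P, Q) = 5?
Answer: -1743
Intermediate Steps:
C(W) = -7 - W (C(W) = 2 - ((4 + W) + 5) = 2 - (9 + W) = 2 + (-9 - W) = -7 - W)
C((-7 + 7)*(7 + 8))*249 = (-7 - (-7 + 7)*(7 + 8))*249 = (-7 - 0*15)*249 = (-7 - 1*0)*249 = (-7 + 0)*249 = -7*249 = -1743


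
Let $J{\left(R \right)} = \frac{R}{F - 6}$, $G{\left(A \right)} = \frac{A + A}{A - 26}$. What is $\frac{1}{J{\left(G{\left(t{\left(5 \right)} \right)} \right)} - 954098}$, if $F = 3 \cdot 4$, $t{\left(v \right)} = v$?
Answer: $- \frac{63}{60108179} \approx -1.0481 \cdot 10^{-6}$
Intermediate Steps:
$G{\left(A \right)} = \frac{2 A}{-26 + A}$
$F = 12$
$J{\left(R \right)} = \frac{R}{6}$ ($J{\left(R \right)} = \frac{R}{12 - 6} = \frac{R}{6}$)
$\frac{1}{J{\left(G{\left(t{\left(5 \right)} \right)} \right)} - 954098} = \frac{1}{\frac{2 \cdot 5 \frac{1}{-26 + 5}}{6} - 954098} = \frac{1}{\frac{2 \cdot 5 \frac{1}{-21}}{6} - 954098} = \frac{1}{\frac{2 \cdot 5 \left(- \frac{1}{21}\right)}{6} - 954098} = \frac{1}{\frac{1}{6} \left(- \frac{10}{21}\right) - 954098} = \frac{1}{- \frac{5}{63} - 954098} = \frac{1}{- \frac{60108179}{63}} = - \frac{63}{60108179}$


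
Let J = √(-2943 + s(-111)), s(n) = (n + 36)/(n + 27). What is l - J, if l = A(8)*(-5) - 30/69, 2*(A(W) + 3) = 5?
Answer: 95/46 - I*√576653/14 ≈ 2.0652 - 54.241*I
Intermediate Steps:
A(W) = -½ (A(W) = -3 + (½)*5 = -3 + 5/2 = -½)
s(n) = (36 + n)/(27 + n)
J = I*√576653/14 (J = √(-2943 + (36 - 111)/(27 - 111)) = √(-2943 - 75/(-84)) = √(-2943 - 1/84*(-75)) = √(-2943 + 25/28) = √(-82379/28) = I*√576653/14 ≈ 54.241*I)
l = 95/46 (l = -½*(-5) - 30/69 = 5/2 - 30*1/69 = 5/2 - 10/23 = 95/46 ≈ 2.0652)
l - J = 95/46 - I*√576653/14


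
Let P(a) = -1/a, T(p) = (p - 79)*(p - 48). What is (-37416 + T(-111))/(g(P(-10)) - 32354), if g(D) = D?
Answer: 72060/323539 ≈ 0.22272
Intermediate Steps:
T(p) = (-79 + p)*(-48 + p)
(-37416 + T(-111))/(g(P(-10)) - 32354) = (-37416 + (3792 + (-111)² - 127*(-111)))/(-1/(-10) - 32354) = (-37416 + (3792 + 12321 + 14097))/(-1*(-⅒) - 32354) = (-37416 + 30210)/(⅒ - 32354) = -7206/(-323539/10) = -7206*(-10/323539) = 72060/323539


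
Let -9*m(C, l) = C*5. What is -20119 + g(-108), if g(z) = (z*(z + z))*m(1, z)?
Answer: -33079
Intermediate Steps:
m(C, l) = -5*C/9 (m(C, l) = -C*5/9 = -5*C/9)
g(z) = -10*z²/9 (g(z) = (z*(z + z))*(-5/9*1) = (z*(2*z))*(-5/9) = (2*z²)*(-5/9) = -10*z²/9)
-20119 + g(-108) = -20119 - 10/9*(-108)² = -20119 - 10/9*11664 = -20119 - 12960 = -33079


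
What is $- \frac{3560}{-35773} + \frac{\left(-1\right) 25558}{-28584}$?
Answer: $\frac{508022687}{511267716} \approx 0.99365$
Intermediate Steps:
$- \frac{3560}{-35773} + \frac{\left(-1\right) 25558}{-28584} = \left(-3560\right) \left(- \frac{1}{35773}\right) - - \frac{12779}{14292} = \frac{3560}{35773} + \frac{12779}{14292} = \frac{508022687}{511267716}$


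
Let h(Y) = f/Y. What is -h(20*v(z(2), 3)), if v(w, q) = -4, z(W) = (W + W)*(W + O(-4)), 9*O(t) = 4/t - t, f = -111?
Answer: -111/80 ≈ -1.3875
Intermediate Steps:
O(t) = -t/9 + 4/(9*t) (O(t) = (4/t - t)/9 = (-t + 4/t)/9 = -t/9 + 4/(9*t))
z(W) = 2*W*(1/3 + W) (z(W) = (W + W)*(W + (1/9)*(4 - 1*(-4)**2)/(-4)) = (2*W)*(W + (1/9)*(-1/4)*(4 - 1*16)) = (2*W)*(W + (1/9)*(-1/4)*(4 - 16)) = (2*W)*(W + (1/9)*(-1/4)*(-12)) = (2*W)*(W + 1/3) = (2*W)*(1/3 + W) = 2*W*(1/3 + W))
h(Y) = -111/Y
-h(20*v(z(2), 3)) = -(-111)/(20*(-4)) = -(-111)/(-80) = -(-111)*(-1)/80 = -1*111/80 = -111/80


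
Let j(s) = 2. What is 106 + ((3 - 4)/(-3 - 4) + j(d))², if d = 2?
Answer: 5419/49 ≈ 110.59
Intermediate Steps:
106 + ((3 - 4)/(-3 - 4) + j(d))² = 106 + ((3 - 4)/(-3 - 4) + 2)² = 106 + (-1/(-7) + 2)² = 106 + (-1*(-⅐) + 2)² = 106 + (⅐ + 2)² = 106 + (15/7)² = 106 + 225/49 = 5419/49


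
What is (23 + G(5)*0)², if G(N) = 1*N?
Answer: 529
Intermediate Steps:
G(N) = N
(23 + G(5)*0)² = (23 + 5*0)² = (23 + 0)² = 23² = 529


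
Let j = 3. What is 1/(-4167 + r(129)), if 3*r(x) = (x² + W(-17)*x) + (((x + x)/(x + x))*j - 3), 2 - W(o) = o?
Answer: 1/2197 ≈ 0.00045517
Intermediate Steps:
W(o) = 2 - o
r(x) = x²/3 + 19*x/3 (r(x) = ((x² + (2 - 1*(-17))*x) + (((x + x)/(x + x))*3 - 3))/3 = ((x² + (2 + 17)*x) + (((2*x)/((2*x)))*3 - 3))/3 = ((x² + 19*x) + (((2*x)*(1/(2*x)))*3 - 3))/3 = ((x² + 19*x) + (1*3 - 3))/3 = ((x² + 19*x) + (3 - 3))/3 = ((x² + 19*x) + 0)/3 = (x² + 19*x)/3 = x²/3 + 19*x/3)
1/(-4167 + r(129)) = 1/(-4167 + (⅓)*129*(19 + 129)) = 1/(-4167 + (⅓)*129*148) = 1/(-4167 + 6364) = 1/2197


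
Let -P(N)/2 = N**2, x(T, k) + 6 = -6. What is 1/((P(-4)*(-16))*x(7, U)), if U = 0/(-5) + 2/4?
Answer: -1/6144 ≈ -0.00016276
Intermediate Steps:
U = 1/2 (U = 0*(-1/5) + 2*(1/4) = 0 + 1/2 = 1/2 ≈ 0.50000)
x(T, k) = -12 (x(T, k) = -6 - 6 = -12)
P(N) = -2*N**2
1/((P(-4)*(-16))*x(7, U)) = 1/((-2*(-4)**2*(-16))*(-12)) = 1/((-2*16*(-16))*(-12)) = 1/(-32*(-16)*(-12)) = 1/(512*(-12)) = 1/(-6144) = -1/6144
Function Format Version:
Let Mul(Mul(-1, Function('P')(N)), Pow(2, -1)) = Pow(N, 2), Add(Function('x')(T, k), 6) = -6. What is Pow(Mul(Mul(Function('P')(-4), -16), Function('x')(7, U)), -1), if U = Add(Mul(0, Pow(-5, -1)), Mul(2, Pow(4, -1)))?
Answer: Rational(-1, 6144) ≈ -0.00016276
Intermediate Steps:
U = Rational(1, 2) (U = Add(Mul(0, Rational(-1, 5)), Mul(2, Rational(1, 4))) = Add(0, Rational(1, 2)) = Rational(1, 2) ≈ 0.50000)
Function('x')(T, k) = -12 (Function('x')(T, k) = Add(-6, -6) = -12)
Function('P')(N) = Mul(-2, Pow(N, 2))
Pow(Mul(Mul(Function('P')(-4), -16), Function('x')(7, U)), -1) = Pow(Mul(Mul(Mul(-2, Pow(-4, 2)), -16), -12), -1) = Pow(Mul(Mul(Mul(-2, 16), -16), -12), -1) = Pow(Mul(Mul(-32, -16), -12), -1) = Pow(Mul(512, -12), -1) = Pow(-6144, -1) = Rational(-1, 6144)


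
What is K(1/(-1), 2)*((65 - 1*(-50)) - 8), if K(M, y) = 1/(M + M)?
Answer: -107/2 ≈ -53.500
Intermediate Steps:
K(M, y) = 1/(2*M)
K(1/(-1), 2)*((65 - 1*(-50)) - 8) = (1/(2*(1/(-1))))*((65 - 1*(-50)) - 8) = ((½)/(-1))*((65 + 50) - 8) = ((½)*(-1))*(115 - 8) = -½*107 = -107/2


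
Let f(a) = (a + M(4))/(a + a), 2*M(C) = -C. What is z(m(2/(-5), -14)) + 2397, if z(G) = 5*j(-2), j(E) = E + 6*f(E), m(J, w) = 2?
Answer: 2417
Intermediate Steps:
M(C) = -C/2 (M(C) = (-C)/2 = -C/2)
f(a) = (-2 + a)/(2*a) (f(a) = (a - ½*4)/(a + a) = (a - 2)/((2*a)) = (-2 + a)*(1/(2*a)) = (-2 + a)/(2*a))
j(E) = E + 3*(-2 + E)/E (j(E) = E + 6*((-2 + E)/(2*E)) = E + 3*(-2 + E)/E)
z(G) = 20 (z(G) = 5*(3 - 2 - 6/(-2)) = 5*(3 - 2 - 6*(-½)) = 5*(3 - 2 + 3) = 5*4 = 20)
z(m(2/(-5), -14)) + 2397 = 20 + 2397 = 2417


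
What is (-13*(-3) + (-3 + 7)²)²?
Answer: 3025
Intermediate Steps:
(-13*(-3) + (-3 + 7)²)² = (39 + 4²)² = (39 + 16)² = 55² = 3025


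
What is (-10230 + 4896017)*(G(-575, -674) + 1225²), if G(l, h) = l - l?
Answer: 7331734116875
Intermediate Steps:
G(l, h) = 0
(-10230 + 4896017)*(G(-575, -674) + 1225²) = (-10230 + 4896017)*(0 + 1225²) = 4885787*(0 + 1500625) = 4885787*1500625 = 7331734116875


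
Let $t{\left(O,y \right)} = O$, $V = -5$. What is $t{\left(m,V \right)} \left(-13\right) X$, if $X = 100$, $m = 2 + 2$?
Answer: $-5200$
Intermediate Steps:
$m = 4$
$t{\left(m,V \right)} \left(-13\right) X = 4 \left(-13\right) 100 = \left(-52\right) 100 = -5200$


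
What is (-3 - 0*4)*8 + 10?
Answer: -14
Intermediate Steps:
(-3 - 0*4)*8 + 10 = (-3 - 1*0)*8 + 10 = (-3 + 0)*8 + 10 = -3*8 + 10 = -24 + 10 = -14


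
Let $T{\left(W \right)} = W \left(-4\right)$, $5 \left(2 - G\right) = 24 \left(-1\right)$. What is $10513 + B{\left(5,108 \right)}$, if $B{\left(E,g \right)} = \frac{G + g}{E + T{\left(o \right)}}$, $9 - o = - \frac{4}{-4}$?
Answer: $\frac{1418681}{135} \approx 10509.0$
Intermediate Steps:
$o = 8$ ($o = 9 - - \frac{4}{-4} = 9 - \left(-4\right) \left(- \frac{1}{4}\right) = 9 - 1 = 8$)
$G = \frac{34}{5}$ ($G = 2 - \frac{24 \left(-1\right)}{5} = 2 - - \frac{24}{5} = 2 + \frac{24}{5} = \frac{34}{5} \approx 6.8$)
$T{\left(W \right)} = - 4 W$
$B{\left(E,g \right)} = \frac{\frac{34}{5} + g}{-32 + E}$ ($B{\left(E,g \right)} = \frac{\frac{34}{5} + g}{E - 32} = \frac{\frac{34}{5} + g}{-32 + E}$)
$10513 + B{\left(5,108 \right)} = 10513 + \frac{\frac{34}{5} + 108}{-32 + 5} = 10513 + \frac{1}{-27} \cdot \frac{574}{5} = 10513 - \frac{574}{135} = \frac{1418681}{135}$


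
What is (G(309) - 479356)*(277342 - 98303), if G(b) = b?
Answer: -85768095833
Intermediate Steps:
(G(309) - 479356)*(277342 - 98303) = (309 - 479356)*(277342 - 98303) = -479047*179039 = -85768095833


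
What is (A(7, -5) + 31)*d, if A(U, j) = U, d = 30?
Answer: 1140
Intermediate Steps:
(A(7, -5) + 31)*d = (7 + 31)*30 = 38*30 = 1140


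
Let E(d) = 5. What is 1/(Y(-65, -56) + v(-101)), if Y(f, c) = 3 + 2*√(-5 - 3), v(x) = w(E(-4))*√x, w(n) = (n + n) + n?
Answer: 1/(3 + 4*I*√2 + 15*I*√101) ≈ 0.00012259 - 0.0063913*I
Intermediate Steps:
w(n) = 3*n (w(n) = 2*n + n = 3*n)
v(x) = 15*√x (v(x) = (3*5)*√x = 15*√x)
Y(f, c) = 3 + 4*I*√2 (Y(f, c) = 3 + 2*√(-8) = 3 + 2*(2*I*√2) = 3 + 4*I*√2)
1/(Y(-65, -56) + v(-101)) = 1/((3 + 4*I*√2) + 15*√(-101)) = 1/((3 + 4*I*√2) + 15*(I*√101)) = 1/((3 + 4*I*√2) + 15*I*√101) = 1/(3 + 4*I*√2 + 15*I*√101)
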